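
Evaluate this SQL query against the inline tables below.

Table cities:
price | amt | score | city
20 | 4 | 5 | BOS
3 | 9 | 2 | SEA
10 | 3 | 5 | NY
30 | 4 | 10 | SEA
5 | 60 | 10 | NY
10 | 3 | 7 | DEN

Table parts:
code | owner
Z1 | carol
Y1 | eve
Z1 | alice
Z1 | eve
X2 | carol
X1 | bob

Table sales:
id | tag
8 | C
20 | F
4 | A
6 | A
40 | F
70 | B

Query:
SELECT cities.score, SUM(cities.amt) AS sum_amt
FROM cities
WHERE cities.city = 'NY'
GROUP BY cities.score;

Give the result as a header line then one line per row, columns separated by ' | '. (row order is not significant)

== RESULT ==
cities.score | sum_amt
5 | 3
10 | 60

Derivation:
After WHERE (2 rows):
cities.price | cities.amt | cities.score | cities.city
10 | 3 | 5 | NY
5 | 60 | 10 | NY
After GROUP BY (2 rows):
cities.score | sum_amt
5 | 3
10 | 60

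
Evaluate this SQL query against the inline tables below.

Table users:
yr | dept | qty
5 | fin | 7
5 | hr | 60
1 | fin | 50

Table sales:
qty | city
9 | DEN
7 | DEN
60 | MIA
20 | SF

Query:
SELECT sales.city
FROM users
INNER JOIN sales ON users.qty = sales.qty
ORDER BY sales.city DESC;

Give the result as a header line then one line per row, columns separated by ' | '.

== RESULT ==
sales.city
MIA
DEN

Derivation:
After JOIN sales (2 rows):
users.yr | users.dept | users.qty | sales.qty | sales.city
5 | fin | 7 | 7 | DEN
5 | hr | 60 | 60 | MIA
After SELECT (2 rows):
sales.city
DEN
MIA
After ORDER BY (2 rows):
sales.city
MIA
DEN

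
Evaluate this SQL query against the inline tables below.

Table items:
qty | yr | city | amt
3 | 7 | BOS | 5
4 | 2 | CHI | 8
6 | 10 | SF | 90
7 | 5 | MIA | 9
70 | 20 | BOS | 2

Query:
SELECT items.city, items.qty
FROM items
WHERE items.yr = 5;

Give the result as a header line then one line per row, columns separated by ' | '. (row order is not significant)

After WHERE (1 rows):
items.qty | items.yr | items.city | items.amt
7 | 5 | MIA | 9
After SELECT (1 rows):
items.city | items.qty
MIA | 7

== RESULT ==
items.city | items.qty
MIA | 7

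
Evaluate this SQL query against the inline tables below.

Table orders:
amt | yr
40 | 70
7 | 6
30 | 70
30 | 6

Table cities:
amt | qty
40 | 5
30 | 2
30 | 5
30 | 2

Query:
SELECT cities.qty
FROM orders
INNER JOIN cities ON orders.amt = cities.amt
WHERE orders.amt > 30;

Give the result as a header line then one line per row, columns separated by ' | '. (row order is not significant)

After JOIN cities (7 rows):
orders.amt | orders.yr | cities.amt | cities.qty
40 | 70 | 40 | 5
30 | 70 | 30 | 2
30 | 70 | 30 | 5
30 | 70 | 30 | 2
30 | 6 | 30 | 2
30 | 6 | 30 | 5
30 | 6 | 30 | 2
After WHERE (1 rows):
orders.amt | orders.yr | cities.amt | cities.qty
40 | 70 | 40 | 5
After SELECT (1 rows):
cities.qty
5

== RESULT ==
cities.qty
5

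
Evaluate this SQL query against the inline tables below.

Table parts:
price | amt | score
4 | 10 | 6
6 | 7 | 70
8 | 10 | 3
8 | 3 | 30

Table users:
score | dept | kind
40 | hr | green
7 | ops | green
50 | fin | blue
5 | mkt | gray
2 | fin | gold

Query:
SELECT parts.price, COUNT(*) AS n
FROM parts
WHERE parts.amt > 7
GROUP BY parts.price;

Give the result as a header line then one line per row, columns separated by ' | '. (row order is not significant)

== RESULT ==
parts.price | n
4 | 1
8 | 1

Derivation:
After WHERE (2 rows):
parts.price | parts.amt | parts.score
4 | 10 | 6
8 | 10 | 3
After GROUP BY (2 rows):
parts.price | n
4 | 1
8 | 1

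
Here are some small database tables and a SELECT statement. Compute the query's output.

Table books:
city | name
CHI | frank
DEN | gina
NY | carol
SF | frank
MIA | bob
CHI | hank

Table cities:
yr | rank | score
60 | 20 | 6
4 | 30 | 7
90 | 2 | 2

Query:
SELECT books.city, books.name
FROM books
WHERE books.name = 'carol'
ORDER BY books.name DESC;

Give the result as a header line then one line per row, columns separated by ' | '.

After WHERE (1 rows):
books.city | books.name
NY | carol
After SELECT (1 rows):
books.city | books.name
NY | carol
After ORDER BY (1 rows):
books.city | books.name
NY | carol

== RESULT ==
books.city | books.name
NY | carol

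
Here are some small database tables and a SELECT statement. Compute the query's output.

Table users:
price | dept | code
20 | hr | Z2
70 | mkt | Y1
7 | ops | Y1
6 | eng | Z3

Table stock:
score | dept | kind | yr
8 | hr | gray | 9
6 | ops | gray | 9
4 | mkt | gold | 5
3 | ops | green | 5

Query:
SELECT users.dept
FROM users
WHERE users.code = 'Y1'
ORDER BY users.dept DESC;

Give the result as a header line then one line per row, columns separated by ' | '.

After WHERE (2 rows):
users.price | users.dept | users.code
70 | mkt | Y1
7 | ops | Y1
After SELECT (2 rows):
users.dept
mkt
ops
After ORDER BY (2 rows):
users.dept
ops
mkt

== RESULT ==
users.dept
ops
mkt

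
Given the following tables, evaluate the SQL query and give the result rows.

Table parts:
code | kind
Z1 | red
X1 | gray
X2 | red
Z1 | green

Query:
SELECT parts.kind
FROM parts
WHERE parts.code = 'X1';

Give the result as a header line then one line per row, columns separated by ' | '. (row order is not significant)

== RESULT ==
parts.kind
gray

Derivation:
After WHERE (1 rows):
parts.code | parts.kind
X1 | gray
After SELECT (1 rows):
parts.kind
gray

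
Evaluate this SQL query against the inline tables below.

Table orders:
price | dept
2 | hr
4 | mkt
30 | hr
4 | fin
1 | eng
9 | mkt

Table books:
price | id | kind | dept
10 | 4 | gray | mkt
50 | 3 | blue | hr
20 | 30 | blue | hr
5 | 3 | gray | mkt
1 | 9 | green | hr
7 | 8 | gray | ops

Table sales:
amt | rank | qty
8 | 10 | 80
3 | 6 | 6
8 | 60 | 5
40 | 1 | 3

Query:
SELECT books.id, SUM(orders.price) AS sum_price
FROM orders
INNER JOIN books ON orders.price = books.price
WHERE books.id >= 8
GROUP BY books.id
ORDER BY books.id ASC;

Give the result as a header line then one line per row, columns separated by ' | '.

After JOIN books (1 rows):
orders.price | orders.dept | books.price | books.id | books.kind | books.dept
1 | eng | 1 | 9 | green | hr
After WHERE (1 rows):
orders.price | orders.dept | books.price | books.id | books.kind | books.dept
1 | eng | 1 | 9 | green | hr
After GROUP BY (1 rows):
books.id | sum_price
9 | 1
After ORDER BY (1 rows):
books.id | sum_price
9 | 1

== RESULT ==
books.id | sum_price
9 | 1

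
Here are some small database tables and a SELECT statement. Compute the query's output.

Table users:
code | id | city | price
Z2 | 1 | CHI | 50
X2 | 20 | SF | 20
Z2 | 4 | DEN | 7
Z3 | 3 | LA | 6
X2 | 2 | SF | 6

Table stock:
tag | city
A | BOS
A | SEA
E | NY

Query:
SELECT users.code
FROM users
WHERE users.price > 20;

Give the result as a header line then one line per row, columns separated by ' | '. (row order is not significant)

After WHERE (1 rows):
users.code | users.id | users.city | users.price
Z2 | 1 | CHI | 50
After SELECT (1 rows):
users.code
Z2

== RESULT ==
users.code
Z2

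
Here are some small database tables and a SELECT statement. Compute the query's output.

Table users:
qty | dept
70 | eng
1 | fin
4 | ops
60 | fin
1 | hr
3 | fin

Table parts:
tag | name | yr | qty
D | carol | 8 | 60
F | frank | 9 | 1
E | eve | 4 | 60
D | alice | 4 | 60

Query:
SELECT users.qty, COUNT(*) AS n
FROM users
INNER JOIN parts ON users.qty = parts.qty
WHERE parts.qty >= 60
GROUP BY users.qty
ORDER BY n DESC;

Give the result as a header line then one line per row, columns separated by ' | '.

After JOIN parts (5 rows):
users.qty | users.dept | parts.tag | parts.name | parts.yr | parts.qty
1 | fin | F | frank | 9 | 1
60 | fin | D | carol | 8 | 60
60 | fin | E | eve | 4 | 60
60 | fin | D | alice | 4 | 60
1 | hr | F | frank | 9 | 1
After WHERE (3 rows):
users.qty | users.dept | parts.tag | parts.name | parts.yr | parts.qty
60 | fin | D | carol | 8 | 60
60 | fin | E | eve | 4 | 60
60 | fin | D | alice | 4 | 60
After GROUP BY (1 rows):
users.qty | n
60 | 3
After ORDER BY (1 rows):
users.qty | n
60 | 3

== RESULT ==
users.qty | n
60 | 3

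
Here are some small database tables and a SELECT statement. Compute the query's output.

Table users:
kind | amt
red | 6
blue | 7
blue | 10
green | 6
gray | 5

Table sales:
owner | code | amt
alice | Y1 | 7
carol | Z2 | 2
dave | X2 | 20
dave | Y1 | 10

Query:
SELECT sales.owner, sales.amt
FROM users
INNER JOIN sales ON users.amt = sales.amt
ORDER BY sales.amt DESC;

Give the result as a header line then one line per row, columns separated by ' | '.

== RESULT ==
sales.owner | sales.amt
dave | 10
alice | 7

Derivation:
After JOIN sales (2 rows):
users.kind | users.amt | sales.owner | sales.code | sales.amt
blue | 7 | alice | Y1 | 7
blue | 10 | dave | Y1 | 10
After SELECT (2 rows):
sales.owner | sales.amt
alice | 7
dave | 10
After ORDER BY (2 rows):
sales.owner | sales.amt
dave | 10
alice | 7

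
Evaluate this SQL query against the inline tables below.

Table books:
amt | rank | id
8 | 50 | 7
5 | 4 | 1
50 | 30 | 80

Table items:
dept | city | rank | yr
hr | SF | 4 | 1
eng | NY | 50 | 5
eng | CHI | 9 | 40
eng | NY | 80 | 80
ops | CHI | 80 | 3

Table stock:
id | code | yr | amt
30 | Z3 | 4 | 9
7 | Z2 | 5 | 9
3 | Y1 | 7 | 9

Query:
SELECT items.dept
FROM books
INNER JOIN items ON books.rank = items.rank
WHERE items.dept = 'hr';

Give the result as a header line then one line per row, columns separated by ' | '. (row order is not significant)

== RESULT ==
items.dept
hr

Derivation:
After JOIN items (2 rows):
books.amt | books.rank | books.id | items.dept | items.city | items.rank | items.yr
8 | 50 | 7 | eng | NY | 50 | 5
5 | 4 | 1 | hr | SF | 4 | 1
After WHERE (1 rows):
books.amt | books.rank | books.id | items.dept | items.city | items.rank | items.yr
5 | 4 | 1 | hr | SF | 4 | 1
After SELECT (1 rows):
items.dept
hr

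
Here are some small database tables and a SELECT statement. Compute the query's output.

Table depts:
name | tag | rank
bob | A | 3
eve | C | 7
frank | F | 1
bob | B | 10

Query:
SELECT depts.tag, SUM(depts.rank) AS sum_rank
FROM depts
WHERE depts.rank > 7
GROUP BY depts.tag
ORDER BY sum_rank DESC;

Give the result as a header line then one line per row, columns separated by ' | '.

After WHERE (1 rows):
depts.name | depts.tag | depts.rank
bob | B | 10
After GROUP BY (1 rows):
depts.tag | sum_rank
B | 10
After ORDER BY (1 rows):
depts.tag | sum_rank
B | 10

== RESULT ==
depts.tag | sum_rank
B | 10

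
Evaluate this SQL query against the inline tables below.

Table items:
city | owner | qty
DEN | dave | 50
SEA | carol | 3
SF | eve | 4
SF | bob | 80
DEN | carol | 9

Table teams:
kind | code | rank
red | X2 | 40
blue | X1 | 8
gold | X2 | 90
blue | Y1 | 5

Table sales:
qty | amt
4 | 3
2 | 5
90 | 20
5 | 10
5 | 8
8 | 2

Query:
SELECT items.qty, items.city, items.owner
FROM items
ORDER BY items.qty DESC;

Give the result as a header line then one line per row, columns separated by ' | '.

After SELECT (5 rows):
items.qty | items.city | items.owner
50 | DEN | dave
3 | SEA | carol
4 | SF | eve
80 | SF | bob
9 | DEN | carol
After ORDER BY (5 rows):
items.qty | items.city | items.owner
80 | SF | bob
50 | DEN | dave
9 | DEN | carol
4 | SF | eve
3 | SEA | carol

== RESULT ==
items.qty | items.city | items.owner
80 | SF | bob
50 | DEN | dave
9 | DEN | carol
4 | SF | eve
3 | SEA | carol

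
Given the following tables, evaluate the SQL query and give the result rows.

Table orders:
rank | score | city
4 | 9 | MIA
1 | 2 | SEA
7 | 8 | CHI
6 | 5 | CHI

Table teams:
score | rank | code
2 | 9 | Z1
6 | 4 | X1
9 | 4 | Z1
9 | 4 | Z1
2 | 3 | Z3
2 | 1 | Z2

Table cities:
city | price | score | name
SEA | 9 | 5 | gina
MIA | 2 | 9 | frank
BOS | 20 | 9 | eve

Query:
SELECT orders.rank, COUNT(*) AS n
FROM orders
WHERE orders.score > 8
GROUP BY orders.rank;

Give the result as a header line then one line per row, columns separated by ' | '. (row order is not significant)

After WHERE (1 rows):
orders.rank | orders.score | orders.city
4 | 9 | MIA
After GROUP BY (1 rows):
orders.rank | n
4 | 1

== RESULT ==
orders.rank | n
4 | 1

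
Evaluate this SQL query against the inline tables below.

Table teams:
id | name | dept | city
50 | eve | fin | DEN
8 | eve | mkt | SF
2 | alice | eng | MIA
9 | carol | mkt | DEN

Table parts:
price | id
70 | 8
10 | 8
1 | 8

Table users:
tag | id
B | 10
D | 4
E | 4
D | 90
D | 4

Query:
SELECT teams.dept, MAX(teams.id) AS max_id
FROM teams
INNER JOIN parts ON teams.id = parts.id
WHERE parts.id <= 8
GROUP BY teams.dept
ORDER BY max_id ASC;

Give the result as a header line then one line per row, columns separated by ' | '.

After JOIN parts (3 rows):
teams.id | teams.name | teams.dept | teams.city | parts.price | parts.id
8 | eve | mkt | SF | 70 | 8
8 | eve | mkt | SF | 10 | 8
8 | eve | mkt | SF | 1 | 8
After WHERE (3 rows):
teams.id | teams.name | teams.dept | teams.city | parts.price | parts.id
8 | eve | mkt | SF | 70 | 8
8 | eve | mkt | SF | 10 | 8
8 | eve | mkt | SF | 1 | 8
After GROUP BY (1 rows):
teams.dept | max_id
mkt | 8
After ORDER BY (1 rows):
teams.dept | max_id
mkt | 8

== RESULT ==
teams.dept | max_id
mkt | 8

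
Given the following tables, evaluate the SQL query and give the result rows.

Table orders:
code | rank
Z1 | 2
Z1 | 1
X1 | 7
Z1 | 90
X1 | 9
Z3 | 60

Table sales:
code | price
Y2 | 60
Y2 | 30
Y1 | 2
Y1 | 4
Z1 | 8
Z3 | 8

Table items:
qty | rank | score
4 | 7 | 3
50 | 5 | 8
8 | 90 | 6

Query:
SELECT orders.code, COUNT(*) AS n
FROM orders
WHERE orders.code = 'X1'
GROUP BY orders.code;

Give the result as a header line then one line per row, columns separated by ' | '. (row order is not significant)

== RESULT ==
orders.code | n
X1 | 2

Derivation:
After WHERE (2 rows):
orders.code | orders.rank
X1 | 7
X1 | 9
After GROUP BY (1 rows):
orders.code | n
X1 | 2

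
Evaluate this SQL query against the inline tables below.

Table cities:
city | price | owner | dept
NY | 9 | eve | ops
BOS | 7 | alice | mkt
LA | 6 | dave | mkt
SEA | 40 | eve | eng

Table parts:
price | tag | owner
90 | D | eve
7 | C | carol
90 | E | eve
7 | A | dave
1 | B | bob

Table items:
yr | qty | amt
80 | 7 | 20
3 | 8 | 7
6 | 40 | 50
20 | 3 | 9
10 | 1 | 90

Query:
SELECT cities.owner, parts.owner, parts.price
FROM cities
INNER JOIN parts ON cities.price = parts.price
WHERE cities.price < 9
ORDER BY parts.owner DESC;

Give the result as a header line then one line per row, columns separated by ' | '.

== RESULT ==
cities.owner | parts.owner | parts.price
alice | dave | 7
alice | carol | 7

Derivation:
After JOIN parts (2 rows):
cities.city | cities.price | cities.owner | cities.dept | parts.price | parts.tag | parts.owner
BOS | 7 | alice | mkt | 7 | C | carol
BOS | 7 | alice | mkt | 7 | A | dave
After WHERE (2 rows):
cities.city | cities.price | cities.owner | cities.dept | parts.price | parts.tag | parts.owner
BOS | 7 | alice | mkt | 7 | C | carol
BOS | 7 | alice | mkt | 7 | A | dave
After SELECT (2 rows):
cities.owner | parts.owner | parts.price
alice | carol | 7
alice | dave | 7
After ORDER BY (2 rows):
cities.owner | parts.owner | parts.price
alice | dave | 7
alice | carol | 7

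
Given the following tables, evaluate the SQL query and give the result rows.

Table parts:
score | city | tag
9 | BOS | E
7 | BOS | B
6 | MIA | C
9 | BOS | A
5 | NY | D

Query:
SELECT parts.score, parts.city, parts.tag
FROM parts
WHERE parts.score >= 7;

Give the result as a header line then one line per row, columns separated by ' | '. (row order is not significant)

After WHERE (3 rows):
parts.score | parts.city | parts.tag
9 | BOS | E
7 | BOS | B
9 | BOS | A
After SELECT (3 rows):
parts.score | parts.city | parts.tag
9 | BOS | E
7 | BOS | B
9 | BOS | A

== RESULT ==
parts.score | parts.city | parts.tag
9 | BOS | E
7 | BOS | B
9 | BOS | A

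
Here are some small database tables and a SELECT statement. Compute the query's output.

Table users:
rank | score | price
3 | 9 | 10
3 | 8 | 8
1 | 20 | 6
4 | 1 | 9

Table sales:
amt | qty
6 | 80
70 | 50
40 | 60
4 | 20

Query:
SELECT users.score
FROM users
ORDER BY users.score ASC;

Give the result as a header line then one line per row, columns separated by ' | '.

After SELECT (4 rows):
users.score
9
8
20
1
After ORDER BY (4 rows):
users.score
1
8
9
20

== RESULT ==
users.score
1
8
9
20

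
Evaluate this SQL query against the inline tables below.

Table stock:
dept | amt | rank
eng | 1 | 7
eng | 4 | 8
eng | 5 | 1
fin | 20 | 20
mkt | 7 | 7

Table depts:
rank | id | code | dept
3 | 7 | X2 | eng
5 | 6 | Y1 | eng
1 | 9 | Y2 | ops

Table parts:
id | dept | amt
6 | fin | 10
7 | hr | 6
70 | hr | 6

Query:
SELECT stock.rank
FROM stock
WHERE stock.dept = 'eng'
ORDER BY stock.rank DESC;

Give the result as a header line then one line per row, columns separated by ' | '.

After WHERE (3 rows):
stock.dept | stock.amt | stock.rank
eng | 1 | 7
eng | 4 | 8
eng | 5 | 1
After SELECT (3 rows):
stock.rank
7
8
1
After ORDER BY (3 rows):
stock.rank
8
7
1

== RESULT ==
stock.rank
8
7
1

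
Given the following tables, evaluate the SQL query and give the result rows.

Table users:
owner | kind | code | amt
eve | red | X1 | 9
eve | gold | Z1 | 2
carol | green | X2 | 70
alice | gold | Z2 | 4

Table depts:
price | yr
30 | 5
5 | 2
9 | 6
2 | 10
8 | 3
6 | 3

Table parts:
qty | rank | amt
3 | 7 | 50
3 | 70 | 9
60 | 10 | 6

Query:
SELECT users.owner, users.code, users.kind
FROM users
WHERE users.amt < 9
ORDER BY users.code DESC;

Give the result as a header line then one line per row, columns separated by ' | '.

== RESULT ==
users.owner | users.code | users.kind
alice | Z2 | gold
eve | Z1 | gold

Derivation:
After WHERE (2 rows):
users.owner | users.kind | users.code | users.amt
eve | gold | Z1 | 2
alice | gold | Z2 | 4
After SELECT (2 rows):
users.owner | users.code | users.kind
eve | Z1 | gold
alice | Z2 | gold
After ORDER BY (2 rows):
users.owner | users.code | users.kind
alice | Z2 | gold
eve | Z1 | gold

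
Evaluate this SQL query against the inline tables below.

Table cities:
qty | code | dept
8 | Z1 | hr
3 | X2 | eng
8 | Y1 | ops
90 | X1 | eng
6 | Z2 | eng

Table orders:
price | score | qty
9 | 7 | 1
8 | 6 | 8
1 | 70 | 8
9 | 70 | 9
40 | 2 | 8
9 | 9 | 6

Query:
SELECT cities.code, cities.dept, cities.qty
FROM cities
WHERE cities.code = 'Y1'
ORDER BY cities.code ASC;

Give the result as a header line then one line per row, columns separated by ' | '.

== RESULT ==
cities.code | cities.dept | cities.qty
Y1 | ops | 8

Derivation:
After WHERE (1 rows):
cities.qty | cities.code | cities.dept
8 | Y1 | ops
After SELECT (1 rows):
cities.code | cities.dept | cities.qty
Y1 | ops | 8
After ORDER BY (1 rows):
cities.code | cities.dept | cities.qty
Y1 | ops | 8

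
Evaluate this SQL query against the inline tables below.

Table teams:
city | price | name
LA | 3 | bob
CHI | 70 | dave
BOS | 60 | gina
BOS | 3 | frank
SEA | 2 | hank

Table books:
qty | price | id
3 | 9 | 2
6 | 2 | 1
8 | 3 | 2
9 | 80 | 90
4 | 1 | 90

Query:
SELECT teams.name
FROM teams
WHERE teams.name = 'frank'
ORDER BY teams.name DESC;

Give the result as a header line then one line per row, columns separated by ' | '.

After WHERE (1 rows):
teams.city | teams.price | teams.name
BOS | 3 | frank
After SELECT (1 rows):
teams.name
frank
After ORDER BY (1 rows):
teams.name
frank

== RESULT ==
teams.name
frank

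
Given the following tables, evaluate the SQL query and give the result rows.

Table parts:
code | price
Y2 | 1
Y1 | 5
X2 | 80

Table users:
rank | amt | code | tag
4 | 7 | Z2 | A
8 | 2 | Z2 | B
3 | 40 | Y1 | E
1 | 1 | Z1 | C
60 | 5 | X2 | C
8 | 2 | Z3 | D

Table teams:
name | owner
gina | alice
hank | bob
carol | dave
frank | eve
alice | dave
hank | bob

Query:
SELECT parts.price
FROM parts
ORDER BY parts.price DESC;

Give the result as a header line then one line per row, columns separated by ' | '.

== RESULT ==
parts.price
80
5
1

Derivation:
After SELECT (3 rows):
parts.price
1
5
80
After ORDER BY (3 rows):
parts.price
80
5
1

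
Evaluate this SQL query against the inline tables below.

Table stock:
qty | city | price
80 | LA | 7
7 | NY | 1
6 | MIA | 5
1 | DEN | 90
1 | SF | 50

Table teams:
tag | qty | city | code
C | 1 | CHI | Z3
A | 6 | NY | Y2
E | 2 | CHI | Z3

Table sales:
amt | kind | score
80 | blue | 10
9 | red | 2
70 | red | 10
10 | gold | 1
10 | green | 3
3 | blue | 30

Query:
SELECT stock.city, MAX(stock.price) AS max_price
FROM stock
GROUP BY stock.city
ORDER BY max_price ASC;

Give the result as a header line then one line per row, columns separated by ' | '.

After GROUP BY (5 rows):
stock.city | max_price
LA | 7
NY | 1
MIA | 5
DEN | 90
SF | 50
After ORDER BY (5 rows):
stock.city | max_price
NY | 1
MIA | 5
LA | 7
SF | 50
DEN | 90

== RESULT ==
stock.city | max_price
NY | 1
MIA | 5
LA | 7
SF | 50
DEN | 90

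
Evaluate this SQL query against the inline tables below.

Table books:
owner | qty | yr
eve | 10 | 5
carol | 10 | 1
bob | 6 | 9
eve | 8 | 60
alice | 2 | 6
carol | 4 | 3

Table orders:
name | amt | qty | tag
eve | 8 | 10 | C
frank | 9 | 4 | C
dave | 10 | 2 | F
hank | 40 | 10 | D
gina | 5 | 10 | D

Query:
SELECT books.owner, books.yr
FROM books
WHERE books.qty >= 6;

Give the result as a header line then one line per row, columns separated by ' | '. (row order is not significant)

== RESULT ==
books.owner | books.yr
eve | 5
carol | 1
bob | 9
eve | 60

Derivation:
After WHERE (4 rows):
books.owner | books.qty | books.yr
eve | 10 | 5
carol | 10 | 1
bob | 6 | 9
eve | 8 | 60
After SELECT (4 rows):
books.owner | books.yr
eve | 5
carol | 1
bob | 9
eve | 60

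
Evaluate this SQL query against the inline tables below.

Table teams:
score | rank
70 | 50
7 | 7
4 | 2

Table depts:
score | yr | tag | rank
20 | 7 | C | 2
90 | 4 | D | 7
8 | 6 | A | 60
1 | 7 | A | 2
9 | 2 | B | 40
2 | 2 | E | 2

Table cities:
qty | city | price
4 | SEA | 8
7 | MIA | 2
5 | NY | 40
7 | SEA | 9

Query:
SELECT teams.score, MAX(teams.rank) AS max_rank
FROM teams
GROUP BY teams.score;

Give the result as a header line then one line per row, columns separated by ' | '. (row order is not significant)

== RESULT ==
teams.score | max_rank
70 | 50
7 | 7
4 | 2

Derivation:
After GROUP BY (3 rows):
teams.score | max_rank
70 | 50
7 | 7
4 | 2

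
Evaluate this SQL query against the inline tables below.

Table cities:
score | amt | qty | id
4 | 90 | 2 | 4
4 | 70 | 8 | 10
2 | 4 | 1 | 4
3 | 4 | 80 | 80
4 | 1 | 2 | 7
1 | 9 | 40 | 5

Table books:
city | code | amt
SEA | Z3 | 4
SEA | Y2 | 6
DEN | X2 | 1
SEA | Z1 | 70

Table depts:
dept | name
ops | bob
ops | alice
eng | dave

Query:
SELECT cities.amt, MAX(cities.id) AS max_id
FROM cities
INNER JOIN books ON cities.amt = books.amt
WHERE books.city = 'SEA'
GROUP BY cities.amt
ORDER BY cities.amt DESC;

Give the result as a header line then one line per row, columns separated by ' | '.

After JOIN books (4 rows):
cities.score | cities.amt | cities.qty | cities.id | books.city | books.code | books.amt
4 | 70 | 8 | 10 | SEA | Z1 | 70
2 | 4 | 1 | 4 | SEA | Z3 | 4
3 | 4 | 80 | 80 | SEA | Z3 | 4
4 | 1 | 2 | 7 | DEN | X2 | 1
After WHERE (3 rows):
cities.score | cities.amt | cities.qty | cities.id | books.city | books.code | books.amt
4 | 70 | 8 | 10 | SEA | Z1 | 70
2 | 4 | 1 | 4 | SEA | Z3 | 4
3 | 4 | 80 | 80 | SEA | Z3 | 4
After GROUP BY (2 rows):
cities.amt | max_id
70 | 10
4 | 80
After ORDER BY (2 rows):
cities.amt | max_id
70 | 10
4 | 80

== RESULT ==
cities.amt | max_id
70 | 10
4 | 80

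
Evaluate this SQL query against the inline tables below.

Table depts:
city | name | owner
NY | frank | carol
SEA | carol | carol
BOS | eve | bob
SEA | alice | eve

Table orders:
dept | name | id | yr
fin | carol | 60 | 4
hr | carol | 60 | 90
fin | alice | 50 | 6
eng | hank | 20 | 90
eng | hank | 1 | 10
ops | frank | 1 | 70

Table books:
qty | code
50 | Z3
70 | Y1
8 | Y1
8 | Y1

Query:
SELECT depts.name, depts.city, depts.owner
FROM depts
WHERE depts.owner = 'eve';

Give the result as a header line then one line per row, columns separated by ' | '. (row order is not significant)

== RESULT ==
depts.name | depts.city | depts.owner
alice | SEA | eve

Derivation:
After WHERE (1 rows):
depts.city | depts.name | depts.owner
SEA | alice | eve
After SELECT (1 rows):
depts.name | depts.city | depts.owner
alice | SEA | eve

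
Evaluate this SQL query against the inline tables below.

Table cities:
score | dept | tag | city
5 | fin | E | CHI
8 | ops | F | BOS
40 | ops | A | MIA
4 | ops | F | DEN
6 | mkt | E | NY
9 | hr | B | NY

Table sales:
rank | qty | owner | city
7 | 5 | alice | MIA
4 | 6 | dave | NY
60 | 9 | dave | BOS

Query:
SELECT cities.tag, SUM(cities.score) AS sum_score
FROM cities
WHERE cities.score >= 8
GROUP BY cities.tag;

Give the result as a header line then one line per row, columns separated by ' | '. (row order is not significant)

== RESULT ==
cities.tag | sum_score
F | 8
A | 40
B | 9

Derivation:
After WHERE (3 rows):
cities.score | cities.dept | cities.tag | cities.city
8 | ops | F | BOS
40 | ops | A | MIA
9 | hr | B | NY
After GROUP BY (3 rows):
cities.tag | sum_score
F | 8
A | 40
B | 9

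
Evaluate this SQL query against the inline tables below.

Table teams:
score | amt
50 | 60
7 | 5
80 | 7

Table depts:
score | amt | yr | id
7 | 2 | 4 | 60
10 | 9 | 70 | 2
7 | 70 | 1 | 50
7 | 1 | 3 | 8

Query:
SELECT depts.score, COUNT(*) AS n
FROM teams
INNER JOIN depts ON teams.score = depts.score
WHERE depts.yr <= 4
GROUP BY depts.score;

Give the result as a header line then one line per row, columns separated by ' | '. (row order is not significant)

After JOIN depts (3 rows):
teams.score | teams.amt | depts.score | depts.amt | depts.yr | depts.id
7 | 5 | 7 | 2 | 4 | 60
7 | 5 | 7 | 70 | 1 | 50
7 | 5 | 7 | 1 | 3 | 8
After WHERE (3 rows):
teams.score | teams.amt | depts.score | depts.amt | depts.yr | depts.id
7 | 5 | 7 | 2 | 4 | 60
7 | 5 | 7 | 70 | 1 | 50
7 | 5 | 7 | 1 | 3 | 8
After GROUP BY (1 rows):
depts.score | n
7 | 3

== RESULT ==
depts.score | n
7 | 3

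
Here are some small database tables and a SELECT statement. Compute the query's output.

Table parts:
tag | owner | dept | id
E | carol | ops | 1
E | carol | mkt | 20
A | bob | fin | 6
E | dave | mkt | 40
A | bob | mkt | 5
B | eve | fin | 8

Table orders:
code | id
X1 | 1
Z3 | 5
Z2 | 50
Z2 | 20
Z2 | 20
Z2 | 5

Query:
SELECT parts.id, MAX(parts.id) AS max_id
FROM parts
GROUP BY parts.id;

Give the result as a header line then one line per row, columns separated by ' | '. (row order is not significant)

== RESULT ==
parts.id | max_id
1 | 1
20 | 20
6 | 6
40 | 40
5 | 5
8 | 8

Derivation:
After GROUP BY (6 rows):
parts.id | max_id
1 | 1
20 | 20
6 | 6
40 | 40
5 | 5
8 | 8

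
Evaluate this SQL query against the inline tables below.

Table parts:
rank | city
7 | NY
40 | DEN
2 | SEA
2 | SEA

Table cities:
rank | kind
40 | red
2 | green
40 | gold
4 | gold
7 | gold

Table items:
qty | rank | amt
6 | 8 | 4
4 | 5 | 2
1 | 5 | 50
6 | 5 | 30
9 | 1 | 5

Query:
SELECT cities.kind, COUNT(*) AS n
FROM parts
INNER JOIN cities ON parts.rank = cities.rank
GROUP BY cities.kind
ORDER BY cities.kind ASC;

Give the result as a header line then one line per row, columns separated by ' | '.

== RESULT ==
cities.kind | n
gold | 2
green | 2
red | 1

Derivation:
After JOIN cities (5 rows):
parts.rank | parts.city | cities.rank | cities.kind
7 | NY | 7 | gold
40 | DEN | 40 | red
40 | DEN | 40 | gold
2 | SEA | 2 | green
2 | SEA | 2 | green
After GROUP BY (3 rows):
cities.kind | n
gold | 2
red | 1
green | 2
After ORDER BY (3 rows):
cities.kind | n
gold | 2
green | 2
red | 1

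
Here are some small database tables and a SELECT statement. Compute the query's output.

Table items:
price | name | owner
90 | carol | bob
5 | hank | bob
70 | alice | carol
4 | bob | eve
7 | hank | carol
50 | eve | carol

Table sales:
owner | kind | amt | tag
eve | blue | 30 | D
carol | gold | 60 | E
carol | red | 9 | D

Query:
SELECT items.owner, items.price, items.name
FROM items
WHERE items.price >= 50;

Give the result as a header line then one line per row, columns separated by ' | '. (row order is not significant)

After WHERE (3 rows):
items.price | items.name | items.owner
90 | carol | bob
70 | alice | carol
50 | eve | carol
After SELECT (3 rows):
items.owner | items.price | items.name
bob | 90 | carol
carol | 70 | alice
carol | 50 | eve

== RESULT ==
items.owner | items.price | items.name
bob | 90 | carol
carol | 70 | alice
carol | 50 | eve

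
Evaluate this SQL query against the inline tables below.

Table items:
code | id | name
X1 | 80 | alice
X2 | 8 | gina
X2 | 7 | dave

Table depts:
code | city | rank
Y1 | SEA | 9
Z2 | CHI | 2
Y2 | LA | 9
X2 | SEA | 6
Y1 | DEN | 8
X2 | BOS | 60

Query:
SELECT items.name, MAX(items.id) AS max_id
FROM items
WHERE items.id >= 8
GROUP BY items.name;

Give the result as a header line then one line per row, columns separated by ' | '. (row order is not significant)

== RESULT ==
items.name | max_id
alice | 80
gina | 8

Derivation:
After WHERE (2 rows):
items.code | items.id | items.name
X1 | 80 | alice
X2 | 8 | gina
After GROUP BY (2 rows):
items.name | max_id
alice | 80
gina | 8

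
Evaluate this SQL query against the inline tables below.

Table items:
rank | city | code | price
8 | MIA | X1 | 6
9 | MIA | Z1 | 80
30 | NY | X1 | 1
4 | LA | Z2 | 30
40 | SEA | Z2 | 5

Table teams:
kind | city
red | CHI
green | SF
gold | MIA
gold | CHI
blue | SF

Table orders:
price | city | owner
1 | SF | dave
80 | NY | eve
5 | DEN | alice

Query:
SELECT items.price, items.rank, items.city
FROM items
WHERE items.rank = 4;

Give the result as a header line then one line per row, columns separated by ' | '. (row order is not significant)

After WHERE (1 rows):
items.rank | items.city | items.code | items.price
4 | LA | Z2 | 30
After SELECT (1 rows):
items.price | items.rank | items.city
30 | 4 | LA

== RESULT ==
items.price | items.rank | items.city
30 | 4 | LA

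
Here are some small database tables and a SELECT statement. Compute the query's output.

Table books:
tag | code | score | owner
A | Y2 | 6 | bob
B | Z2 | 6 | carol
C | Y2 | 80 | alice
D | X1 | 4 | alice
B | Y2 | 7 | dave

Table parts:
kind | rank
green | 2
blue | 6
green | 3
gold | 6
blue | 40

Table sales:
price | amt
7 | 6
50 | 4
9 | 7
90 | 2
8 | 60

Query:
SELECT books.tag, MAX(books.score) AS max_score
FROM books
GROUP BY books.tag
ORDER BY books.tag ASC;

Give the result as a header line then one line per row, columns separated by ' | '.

After GROUP BY (4 rows):
books.tag | max_score
A | 6
B | 7
C | 80
D | 4
After ORDER BY (4 rows):
books.tag | max_score
A | 6
B | 7
C | 80
D | 4

== RESULT ==
books.tag | max_score
A | 6
B | 7
C | 80
D | 4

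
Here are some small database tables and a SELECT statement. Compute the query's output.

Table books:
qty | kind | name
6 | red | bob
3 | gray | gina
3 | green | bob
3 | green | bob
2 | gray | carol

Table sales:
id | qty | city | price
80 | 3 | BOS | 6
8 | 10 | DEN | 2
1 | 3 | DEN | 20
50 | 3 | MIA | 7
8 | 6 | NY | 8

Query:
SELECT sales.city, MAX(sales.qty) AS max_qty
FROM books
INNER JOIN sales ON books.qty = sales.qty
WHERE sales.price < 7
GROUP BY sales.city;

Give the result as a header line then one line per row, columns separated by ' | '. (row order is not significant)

== RESULT ==
sales.city | max_qty
BOS | 3

Derivation:
After JOIN sales (10 rows):
books.qty | books.kind | books.name | sales.id | sales.qty | sales.city | sales.price
6 | red | bob | 8 | 6 | NY | 8
3 | gray | gina | 80 | 3 | BOS | 6
3 | gray | gina | 1 | 3 | DEN | 20
3 | gray | gina | 50 | 3 | MIA | 7
3 | green | bob | 80 | 3 | BOS | 6
3 | green | bob | 1 | 3 | DEN | 20
3 | green | bob | 50 | 3 | MIA | 7
3 | green | bob | 80 | 3 | BOS | 6
3 | green | bob | 1 | 3 | DEN | 20
3 | green | bob | 50 | 3 | MIA | 7
After WHERE (3 rows):
books.qty | books.kind | books.name | sales.id | sales.qty | sales.city | sales.price
3 | gray | gina | 80 | 3 | BOS | 6
3 | green | bob | 80 | 3 | BOS | 6
3 | green | bob | 80 | 3 | BOS | 6
After GROUP BY (1 rows):
sales.city | max_qty
BOS | 3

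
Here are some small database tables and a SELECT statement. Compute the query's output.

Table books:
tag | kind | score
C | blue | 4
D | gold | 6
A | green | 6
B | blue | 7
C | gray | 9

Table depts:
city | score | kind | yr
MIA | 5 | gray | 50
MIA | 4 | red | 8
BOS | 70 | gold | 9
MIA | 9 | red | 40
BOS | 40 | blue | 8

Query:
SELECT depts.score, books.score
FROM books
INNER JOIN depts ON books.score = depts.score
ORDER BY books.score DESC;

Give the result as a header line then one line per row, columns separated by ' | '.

== RESULT ==
depts.score | books.score
9 | 9
4 | 4

Derivation:
After JOIN depts (2 rows):
books.tag | books.kind | books.score | depts.city | depts.score | depts.kind | depts.yr
C | blue | 4 | MIA | 4 | red | 8
C | gray | 9 | MIA | 9 | red | 40
After SELECT (2 rows):
depts.score | books.score
4 | 4
9 | 9
After ORDER BY (2 rows):
depts.score | books.score
9 | 9
4 | 4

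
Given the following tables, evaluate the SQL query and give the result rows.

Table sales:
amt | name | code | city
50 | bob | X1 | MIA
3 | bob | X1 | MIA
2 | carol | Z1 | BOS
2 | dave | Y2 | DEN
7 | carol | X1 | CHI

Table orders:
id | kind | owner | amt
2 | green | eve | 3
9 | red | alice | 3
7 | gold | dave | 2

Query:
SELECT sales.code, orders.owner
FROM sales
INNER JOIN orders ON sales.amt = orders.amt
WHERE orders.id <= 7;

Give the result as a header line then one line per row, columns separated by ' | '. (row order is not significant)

== RESULT ==
sales.code | orders.owner
X1 | eve
Z1 | dave
Y2 | dave

Derivation:
After JOIN orders (4 rows):
sales.amt | sales.name | sales.code | sales.city | orders.id | orders.kind | orders.owner | orders.amt
3 | bob | X1 | MIA | 2 | green | eve | 3
3 | bob | X1 | MIA | 9 | red | alice | 3
2 | carol | Z1 | BOS | 7 | gold | dave | 2
2 | dave | Y2 | DEN | 7 | gold | dave | 2
After WHERE (3 rows):
sales.amt | sales.name | sales.code | sales.city | orders.id | orders.kind | orders.owner | orders.amt
3 | bob | X1 | MIA | 2 | green | eve | 3
2 | carol | Z1 | BOS | 7 | gold | dave | 2
2 | dave | Y2 | DEN | 7 | gold | dave | 2
After SELECT (3 rows):
sales.code | orders.owner
X1 | eve
Z1 | dave
Y2 | dave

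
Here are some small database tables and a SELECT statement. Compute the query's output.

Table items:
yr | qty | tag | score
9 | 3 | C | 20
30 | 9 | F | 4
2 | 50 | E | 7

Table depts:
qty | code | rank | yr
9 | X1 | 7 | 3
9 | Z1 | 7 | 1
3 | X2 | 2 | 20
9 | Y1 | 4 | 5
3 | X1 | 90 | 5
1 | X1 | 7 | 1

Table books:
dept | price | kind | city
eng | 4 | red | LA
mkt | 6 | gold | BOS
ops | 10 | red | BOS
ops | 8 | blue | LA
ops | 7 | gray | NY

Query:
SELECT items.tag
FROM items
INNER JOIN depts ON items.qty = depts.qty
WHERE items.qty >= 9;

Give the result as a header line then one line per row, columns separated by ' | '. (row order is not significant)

After JOIN depts (5 rows):
items.yr | items.qty | items.tag | items.score | depts.qty | depts.code | depts.rank | depts.yr
9 | 3 | C | 20 | 3 | X2 | 2 | 20
9 | 3 | C | 20 | 3 | X1 | 90 | 5
30 | 9 | F | 4 | 9 | X1 | 7 | 3
30 | 9 | F | 4 | 9 | Z1 | 7 | 1
30 | 9 | F | 4 | 9 | Y1 | 4 | 5
After WHERE (3 rows):
items.yr | items.qty | items.tag | items.score | depts.qty | depts.code | depts.rank | depts.yr
30 | 9 | F | 4 | 9 | X1 | 7 | 3
30 | 9 | F | 4 | 9 | Z1 | 7 | 1
30 | 9 | F | 4 | 9 | Y1 | 4 | 5
After SELECT (3 rows):
items.tag
F
F
F

== RESULT ==
items.tag
F
F
F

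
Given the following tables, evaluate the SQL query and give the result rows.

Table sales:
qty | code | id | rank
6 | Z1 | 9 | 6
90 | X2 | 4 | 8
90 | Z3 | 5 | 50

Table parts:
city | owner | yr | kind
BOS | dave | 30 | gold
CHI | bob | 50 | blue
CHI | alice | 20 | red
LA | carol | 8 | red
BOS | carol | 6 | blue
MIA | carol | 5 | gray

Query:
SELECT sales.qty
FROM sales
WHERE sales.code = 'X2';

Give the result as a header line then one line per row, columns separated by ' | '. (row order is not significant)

== RESULT ==
sales.qty
90

Derivation:
After WHERE (1 rows):
sales.qty | sales.code | sales.id | sales.rank
90 | X2 | 4 | 8
After SELECT (1 rows):
sales.qty
90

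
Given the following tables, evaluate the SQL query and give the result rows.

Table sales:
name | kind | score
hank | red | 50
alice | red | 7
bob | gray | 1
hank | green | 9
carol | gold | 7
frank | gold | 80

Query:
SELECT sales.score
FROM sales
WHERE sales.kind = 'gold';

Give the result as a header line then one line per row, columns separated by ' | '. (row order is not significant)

After WHERE (2 rows):
sales.name | sales.kind | sales.score
carol | gold | 7
frank | gold | 80
After SELECT (2 rows):
sales.score
7
80

== RESULT ==
sales.score
7
80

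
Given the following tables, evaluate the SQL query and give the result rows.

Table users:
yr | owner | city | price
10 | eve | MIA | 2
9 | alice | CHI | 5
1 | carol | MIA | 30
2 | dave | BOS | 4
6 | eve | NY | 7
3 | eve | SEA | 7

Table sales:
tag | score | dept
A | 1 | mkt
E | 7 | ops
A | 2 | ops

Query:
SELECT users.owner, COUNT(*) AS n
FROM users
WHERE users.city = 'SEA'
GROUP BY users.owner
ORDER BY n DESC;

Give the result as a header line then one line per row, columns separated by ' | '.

After WHERE (1 rows):
users.yr | users.owner | users.city | users.price
3 | eve | SEA | 7
After GROUP BY (1 rows):
users.owner | n
eve | 1
After ORDER BY (1 rows):
users.owner | n
eve | 1

== RESULT ==
users.owner | n
eve | 1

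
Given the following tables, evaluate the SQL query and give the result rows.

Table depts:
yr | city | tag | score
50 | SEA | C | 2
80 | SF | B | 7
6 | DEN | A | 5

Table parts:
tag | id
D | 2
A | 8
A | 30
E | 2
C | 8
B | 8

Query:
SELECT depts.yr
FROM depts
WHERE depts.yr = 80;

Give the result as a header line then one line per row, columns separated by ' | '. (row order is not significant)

After WHERE (1 rows):
depts.yr | depts.city | depts.tag | depts.score
80 | SF | B | 7
After SELECT (1 rows):
depts.yr
80

== RESULT ==
depts.yr
80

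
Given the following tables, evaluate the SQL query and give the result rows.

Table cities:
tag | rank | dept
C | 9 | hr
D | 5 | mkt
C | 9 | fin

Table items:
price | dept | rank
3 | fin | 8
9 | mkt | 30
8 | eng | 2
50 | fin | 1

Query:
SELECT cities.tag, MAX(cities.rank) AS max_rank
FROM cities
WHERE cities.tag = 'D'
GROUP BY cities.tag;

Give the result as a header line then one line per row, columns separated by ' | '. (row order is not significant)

== RESULT ==
cities.tag | max_rank
D | 5

Derivation:
After WHERE (1 rows):
cities.tag | cities.rank | cities.dept
D | 5 | mkt
After GROUP BY (1 rows):
cities.tag | max_rank
D | 5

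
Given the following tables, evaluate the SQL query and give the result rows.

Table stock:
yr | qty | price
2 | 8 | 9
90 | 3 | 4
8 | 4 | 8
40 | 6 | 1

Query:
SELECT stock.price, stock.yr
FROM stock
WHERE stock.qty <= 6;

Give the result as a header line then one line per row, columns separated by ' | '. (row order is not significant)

After WHERE (3 rows):
stock.yr | stock.qty | stock.price
90 | 3 | 4
8 | 4 | 8
40 | 6 | 1
After SELECT (3 rows):
stock.price | stock.yr
4 | 90
8 | 8
1 | 40

== RESULT ==
stock.price | stock.yr
4 | 90
8 | 8
1 | 40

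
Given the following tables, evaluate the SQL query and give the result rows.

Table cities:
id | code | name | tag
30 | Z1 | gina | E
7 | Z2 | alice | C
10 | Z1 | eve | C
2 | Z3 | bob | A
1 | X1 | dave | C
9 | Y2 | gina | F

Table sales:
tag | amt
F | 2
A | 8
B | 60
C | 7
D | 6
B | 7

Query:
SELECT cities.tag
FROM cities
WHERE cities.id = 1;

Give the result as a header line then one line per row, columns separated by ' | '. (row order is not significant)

== RESULT ==
cities.tag
C

Derivation:
After WHERE (1 rows):
cities.id | cities.code | cities.name | cities.tag
1 | X1 | dave | C
After SELECT (1 rows):
cities.tag
C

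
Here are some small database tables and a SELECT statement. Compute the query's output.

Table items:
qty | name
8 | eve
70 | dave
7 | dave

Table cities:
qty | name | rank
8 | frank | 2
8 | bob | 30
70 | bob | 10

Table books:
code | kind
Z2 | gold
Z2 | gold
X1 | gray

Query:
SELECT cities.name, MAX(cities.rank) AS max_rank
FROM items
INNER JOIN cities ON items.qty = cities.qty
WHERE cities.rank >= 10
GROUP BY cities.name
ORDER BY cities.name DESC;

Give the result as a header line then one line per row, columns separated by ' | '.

After JOIN cities (3 rows):
items.qty | items.name | cities.qty | cities.name | cities.rank
8 | eve | 8 | frank | 2
8 | eve | 8 | bob | 30
70 | dave | 70 | bob | 10
After WHERE (2 rows):
items.qty | items.name | cities.qty | cities.name | cities.rank
8 | eve | 8 | bob | 30
70 | dave | 70 | bob | 10
After GROUP BY (1 rows):
cities.name | max_rank
bob | 30
After ORDER BY (1 rows):
cities.name | max_rank
bob | 30

== RESULT ==
cities.name | max_rank
bob | 30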